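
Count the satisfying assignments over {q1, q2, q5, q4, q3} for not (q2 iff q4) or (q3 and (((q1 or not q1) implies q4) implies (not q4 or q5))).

22

Initial set: {(not (q2 iff q4) or (q3 and (((q1 or not q1) implies q4) implies (not q4 or q5))))}.
(not (q2 iff q4) or (q3 and (((q1 or not q1) implies q4) implies (not q4 or q5)))): β-rule — branch into not (q2 iff q4)  //  (q3 and (((q1 or not q1) implies q4) implies (not q4 or q5))).
  branch 1 (add not (q2 iff q4)):
    not (q2 iff q4): β-rule — branch into q2, not q4  //  not q2, q4.
      branch 1.1 (add q2, not q4):
        ○ open, literals {q2=1, q4=0}.
      branch 1.2 (add not q2, q4):
        ○ open, literals {q2=0, q4=1}.
  branch 2 (add (q3 and (((q1 or not q1) implies q4) implies (not q4 or q5)))):
    (q3 and (((q1 or not q1) implies q4) implies (not q4 or q5))): α-rule — add q3, (((q1 or not q1) implies q4) implies (not q4 or q5)).
    (((q1 or not q1) implies q4) implies (not q4 or q5)): β-rule — branch into not ((q1 or not q1) implies q4)  //  (not q4 or q5).
      branch 2.1 (add not ((q1 or not q1) implies q4)):
        not ((q1 or not q1) implies q4): α-rule — add (q1 or not q1), not q4.
        (q1 or not q1): β-rule — branch into q1  //  not q1.
          branch 2.1.1 (add q1):
            ○ open, literals {q1=1, q3=1, q4=0}.
          branch 2.1.2 (add not q1):
            ○ open, literals {q1=0, q3=1, q4=0}.
      branch 2.2 (add (not q4 or q5)):
        (not q4 or q5): β-rule — branch into not q4  //  q5.
          branch 2.2.1 (add not q4):
            ○ open, literals {q3=1, q4=0}.
          branch 2.2.2 (add q5):
            ○ open, literals {q3=1, q5=1}.
0 branches closed, 6 open.
Each open branch fixes some atoms; the unmentioned ones are free. Counting distinct full assignments: branch {q2=1, q4=0} (q1, q5, q3) contributes 8 new; branch {q2=0, q4=1} (q1, q5, q3) contributes 8 new; branch {q1=1, q3=1, q4=0} (q2, q5) contributes 2 new; branch {q1=0, q3=1, q4=0} (q2, q5) contributes 2 new; branch {q3=1, q4=0} (q1, q2, q5) contributes 0 new; branch {q3=1, q5=1} (q1, q2, q4) contributes 2 new. Total: 22.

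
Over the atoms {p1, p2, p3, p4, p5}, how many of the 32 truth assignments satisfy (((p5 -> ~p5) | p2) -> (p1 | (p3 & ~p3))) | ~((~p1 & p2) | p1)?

24

Initial set: {((((p5 -> ~p5) | p2) -> (p1 | (p3 & ~p3))) | ~((~p1 & p2) | p1))}.
((((p5 -> ~p5) | p2) -> (p1 | (p3 & ~p3))) | ~((~p1 & p2) | p1)): β-rule — branch into (((p5 -> ~p5) | p2) -> (p1 | (p3 & ~p3)))  //  ~((~p1 & p2) | p1).
  branch 1 (add (((p5 -> ~p5) | p2) -> (p1 | (p3 & ~p3)))):
    (((p5 -> ~p5) | p2) -> (p1 | (p3 & ~p3))): β-rule — branch into ~((p5 -> ~p5) | p2)  //  (p1 | (p3 & ~p3)).
      branch 1.1 (add ~((p5 -> ~p5) | p2)):
        ~((p5 -> ~p5) | p2): α-rule — add ~(p5 -> ~p5), ~p2.
        ~(p5 -> ~p5): α-rule — add p5, ~~p5.
        ○ open, literals {p2=false, p5=true}.
      branch 1.2 (add (p1 | (p3 & ~p3))):
        (p1 | (p3 & ~p3)): β-rule — branch into p1  //  (p3 & ~p3).
          branch 1.2.1 (add p1):
            ○ open, literals {p1=true}.
          branch 1.2.2 (add (p3 & ~p3)):
            (p3 & ~p3): α-rule — add p3, ~p3.
            × closes — contains both p3 and ~p3.
  branch 2 (add ~((~p1 & p2) | p1)):
    ~((~p1 & p2) | p1): α-rule — add ~(~p1 & p2), ~p1.
    ~(~p1 & p2): β-rule — branch into ~~p1  //  ~p2.
      branch 2.1 (add ~~p1):
        × closes — contains both p1 and ~p1.
      branch 2.2 (add ~p2):
        ○ open, literals {p1=false, p2=false}.
2 branches closed, 3 open.
Each open branch fixes some atoms; the unmentioned ones are free. Counting distinct full assignments: branch {p2=false, p5=true} (p1, p3, p4) contributes 8 new; branch {p1=true} (p2, p3, p4, p5) contributes 12 new; branch {p1=false, p2=false} (p3, p4, p5) contributes 4 new. Total: 24.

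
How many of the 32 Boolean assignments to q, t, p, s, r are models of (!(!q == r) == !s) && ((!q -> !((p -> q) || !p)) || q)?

Initial set: {((!(!q == r) == !s) && ((!q -> !((p -> q) || !p)) || q))}.
((!(!q == r) == !s) && ((!q -> !((p -> q) || !p)) || q)): α-rule — add (!(!q == r) == !s), ((!q -> !((p -> q) || !p)) || q).
(!(!q == r) == !s): β-rule — branch into !(!q == r), !s  //  !!(!q == r), !!s.
  branch 1 (add !(!q == r), !s):
    ((!q -> !((p -> q) || !p)) || q): β-rule — branch into (!q -> !((p -> q) || !p))  //  q.
      branch 1.1 (add (!q -> !((p -> q) || !p))):
        !(!q == r): β-rule — branch into !q, !r  //  !!q, r.
          branch 1.1.1 (add !q, !r):
            (!q -> !((p -> q) || !p)): β-rule — branch into !!q  //  !((p -> q) || !p).
              branch 1.1.1.1 (add !!q):
                × closes — contains both q and !q.
              branch 1.1.1.2 (add !((p -> q) || !p)):
                !((p -> q) || !p): α-rule — add !(p -> q), !!p.
                !(p -> q): α-rule — add p, !q.
                ○ open, literals {p=1, q=0, r=0, s=0}.
          branch 1.1.2 (add !!q, r):
            (!q -> !((p -> q) || !p)): β-rule — branch into !!q  //  !((p -> q) || !p).
              branch 1.1.2.1 (add !!q):
                ○ open, literals {q=1, r=1, s=0}.
              branch 1.1.2.2 (add !((p -> q) || !p)):
                !((p -> q) || !p): α-rule — add !(p -> q), !!p.
                !(p -> q): α-rule — add p, !q.
                × closes — contains both q and !q.
      branch 1.2 (add q):
        !(!q == r): β-rule — branch into !q, !r  //  !!q, r.
          branch 1.2.1 (add !q, !r):
            × closes — contains both q and !q.
          branch 1.2.2 (add !!q, r):
            ○ open, literals {q=1, r=1, s=0}.
  branch 2 (add !!(!q == r), !!s):
    ((!q -> !((p -> q) || !p)) || q): β-rule — branch into (!q -> !((p -> q) || !p))  //  q.
      branch 2.1 (add (!q -> !((p -> q) || !p))):
        !!(!q == r): β-rule — branch into !q, r  //  !!q, !r.
          branch 2.1.1 (add !q, r):
            (!q -> !((p -> q) || !p)): β-rule — branch into !!q  //  !((p -> q) || !p).
              branch 2.1.1.1 (add !!q):
                × closes — contains both q and !q.
              branch 2.1.1.2 (add !((p -> q) || !p)):
                !((p -> q) || !p): α-rule — add !(p -> q), !!p.
                !(p -> q): α-rule — add p, !q.
                ○ open, literals {p=1, q=0, r=1, s=1}.
          branch 2.1.2 (add !!q, !r):
            (!q -> !((p -> q) || !p)): β-rule — branch into !!q  //  !((p -> q) || !p).
              branch 2.1.2.1 (add !!q):
                ○ open, literals {q=1, r=0, s=1}.
              branch 2.1.2.2 (add !((p -> q) || !p)):
                !((p -> q) || !p): α-rule — add !(p -> q), !!p.
                !(p -> q): α-rule — add p, !q.
                × closes — contains both q and !q.
      branch 2.2 (add q):
        !!(!q == r): β-rule — branch into !q, r  //  !!q, !r.
          branch 2.2.1 (add !q, r):
            × closes — contains both q and !q.
          branch 2.2.2 (add !!q, !r):
            ○ open, literals {q=1, r=0, s=1}.
6 branches closed, 6 open.
Each open branch fixes some atoms; the unmentioned ones are free. Counting distinct full assignments: branch {p=1, q=0, r=0, s=0} (t) contributes 2 new; branch {q=1, r=1, s=0} (t, p) contributes 4 new; branch {q=1, r=1, s=0} (t, p) contributes 0 new; branch {p=1, q=0, r=1, s=1} (t) contributes 2 new; branch {q=1, r=0, s=1} (t, p) contributes 4 new; branch {q=1, r=0, s=1} (t, p) contributes 0 new. Total: 12.

12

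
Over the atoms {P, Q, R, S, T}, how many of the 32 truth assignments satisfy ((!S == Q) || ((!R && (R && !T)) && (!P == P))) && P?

Initial set: {(((!S == Q) || ((!R && (R && !T)) && (!P == P))) && P)}.
(((!S == Q) || ((!R && (R && !T)) && (!P == P))) && P): α-rule — add ((!S == Q) || ((!R && (R && !T)) && (!P == P))), P.
((!S == Q) || ((!R && (R && !T)) && (!P == P))): β-rule — branch into (!S == Q)  //  ((!R && (R && !T)) && (!P == P)).
  branch 1 (add (!S == Q)):
    (!S == Q): β-rule — branch into !S, Q  //  !!S, !Q.
      branch 1.1 (add !S, Q):
        ○ open, literals {P=T, Q=T, S=F}.
      branch 1.2 (add !!S, !Q):
        ○ open, literals {P=T, Q=F, S=T}.
  branch 2 (add ((!R && (R && !T)) && (!P == P))):
    ((!R && (R && !T)) && (!P == P)): α-rule — add (!R && (R && !T)), (!P == P).
    (!R && (R && !T)): α-rule — add !R, (R && !T).
    (R && !T): α-rule — add R, !T.
    × closes — contains both R and !R.
1 branch closed, 2 open.
Each open branch fixes some atoms; the unmentioned ones are free. Counting distinct full assignments: branch {P=T, Q=T, S=F} (R, T) contributes 4 new; branch {P=T, Q=F, S=T} (R, T) contributes 4 new. Total: 8.

8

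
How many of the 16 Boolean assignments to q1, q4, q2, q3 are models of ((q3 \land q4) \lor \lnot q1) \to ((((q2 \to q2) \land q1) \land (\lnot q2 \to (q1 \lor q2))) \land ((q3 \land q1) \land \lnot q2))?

7

Initial set: {(((q3 \land q4) \lor \lnot q1) \to ((((q2 \to q2) \land q1) \land (\lnot q2 \to (q1 \lor q2))) \land ((q3 \land q1) \land \lnot q2)))}.
(((q3 \land q4) \lor \lnot q1) \to ((((q2 \to q2) \land q1) \land (\lnot q2 \to (q1 \lor q2))) \land ((q3 \land q1) \land \lnot q2))): β-rule — branch into \lnot ((q3 \land q4) \lor \lnot q1)  //  ((((q2 \to q2) \land q1) \land (\lnot q2 \to (q1 \lor q2))) \land ((q3 \land q1) \land \lnot q2)).
  branch 1 (add \lnot ((q3 \land q4) \lor \lnot q1)):
    \lnot ((q3 \land q4) \lor \lnot q1): α-rule — add \lnot (q3 \land q4), \lnot \lnot q1.
    \lnot (q3 \land q4): β-rule — branch into \lnot q3  //  \lnot q4.
      branch 1.1 (add \lnot q3):
        ○ open, literals {q1=true, q3=false}.
      branch 1.2 (add \lnot q4):
        ○ open, literals {q1=true, q4=false}.
  branch 2 (add ((((q2 \to q2) \land q1) \land (\lnot q2 \to (q1 \lor q2))) \land ((q3 \land q1) \land \lnot q2))):
    ((((q2 \to q2) \land q1) \land (\lnot q2 \to (q1 \lor q2))) \land ((q3 \land q1) \land \lnot q2)): α-rule — add (((q2 \to q2) \land q1) \land (\lnot q2 \to (q1 \lor q2))), ((q3 \land q1) \land \lnot q2).
    (((q2 \to q2) \land q1) \land (\lnot q2 \to (q1 \lor q2))): α-rule — add ((q2 \to q2) \land q1), (\lnot q2 \to (q1 \lor q2)).
    ((q3 \land q1) \land \lnot q2): α-rule — add (q3 \land q1), \lnot q2.
    ((q2 \to q2) \land q1): α-rule — add (q2 \to q2), q1.
    (q3 \land q1): α-rule — add q3, q1.
    (\lnot q2 \to (q1 \lor q2)): β-rule — branch into \lnot \lnot q2  //  (q1 \lor q2).
      branch 2.1 (add \lnot \lnot q2):
        × closes — contains both q2 and \lnot q2.
      branch 2.2 (add (q1 \lor q2)):
        (q2 \to q2): β-rule — branch into \lnot q2  //  q2.
          branch 2.2.1 (add \lnot q2):
            (q1 \lor q2): β-rule — branch into q1  //  q2.
              branch 2.2.1.1 (add q1):
                ○ open, literals {q1=true, q2=false, q3=true}.
              branch 2.2.1.2 (add q2):
                × closes — contains both q2 and \lnot q2.
          branch 2.2.2 (add q2):
            × closes — contains both q2 and \lnot q2.
3 branches closed, 3 open.
Each open branch fixes some atoms; the unmentioned ones are free. Counting distinct full assignments: branch {q1=true, q3=false} (q4, q2) contributes 4 new; branch {q1=true, q4=false} (q2, q3) contributes 2 new; branch {q1=true, q2=false, q3=true} (q4) contributes 1 new. Total: 7.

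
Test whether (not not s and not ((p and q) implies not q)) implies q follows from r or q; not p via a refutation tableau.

Initial set: {(r or q); not p; not ((not not s and not ((p and q) implies not q)) implies q)}.
not ((not not s and not ((p and q) implies not q)) implies q): α-rule — add (not not s and not ((p and q) implies not q)), not q.
(not not s and not ((p and q) implies not q)): α-rule — add not not s, not ((p and q) implies not q).
not not s: drop double negation, giving s.
not ((p and q) implies not q): α-rule — add (p and q), not not q.
× closes — contains both q and not q.
All 1 branch closes.
Every branch closed, so the premises entail the conclusion.

Yes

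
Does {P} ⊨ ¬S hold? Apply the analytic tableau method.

No

Initial set: {T P; F ¬S}.
○ open, literals {P=T, S=T}.
0 branches closed, 1 open.
An open branch gives a countermodel: P=T, S=T (unmentioned atoms arbitrary); the premises hold there but the conclusion fails.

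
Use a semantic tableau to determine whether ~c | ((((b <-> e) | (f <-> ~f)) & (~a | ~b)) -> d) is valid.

Not valid

Assume the negation and expand:
Initial set: {~(~c | ((((b <-> e) | (f <-> ~f)) & (~a | ~b)) -> d))}.
~(~c | ((((b <-> e) | (f <-> ~f)) & (~a | ~b)) -> d)): α-rule — add ~~c, ~((((b <-> e) | (f <-> ~f)) & (~a | ~b)) -> d).
~((((b <-> e) | (f <-> ~f)) & (~a | ~b)) -> d): α-rule — add (((b <-> e) | (f <-> ~f)) & (~a | ~b)), ~d.
(((b <-> e) | (f <-> ~f)) & (~a | ~b)): α-rule — add ((b <-> e) | (f <-> ~f)), (~a | ~b).
((b <-> e) | (f <-> ~f)): β-rule — branch into (b <-> e)  //  (f <-> ~f).
  branch 1 (add (b <-> e)):
    (~a | ~b): β-rule — branch into ~a  //  ~b.
      branch 1.1 (add ~a):
        (b <-> e): β-rule — branch into b, e  //  ~b, ~e.
          branch 1.1.1 (add b, e):
            ○ open, literals {a=F, b=T, c=T, d=F, e=T}.
          branch 1.1.2 (add ~b, ~e):
            ○ open, literals {a=F, b=F, c=T, d=F, e=F}.
      branch 1.2 (add ~b):
        (b <-> e): β-rule — branch into b, e  //  ~b, ~e.
          branch 1.2.1 (add b, e):
            × closes — contains both b and ~b.
          branch 1.2.2 (add ~b, ~e):
            ○ open, literals {b=F, c=T, d=F, e=F}.
  branch 2 (add (f <-> ~f)):
    (~a | ~b): β-rule — branch into ~a  //  ~b.
      branch 2.1 (add ~a):
        (f <-> ~f): β-rule — branch into f, ~f  //  ~f, ~~f.
          branch 2.1.1 (add f, ~f):
            × closes — contains both f and ~f.
          branch 2.1.2 (add ~f, ~~f):
            × closes — contains both f and ~f.
      branch 2.2 (add ~b):
        (f <-> ~f): β-rule — branch into f, ~f  //  ~f, ~~f.
          branch 2.2.1 (add f, ~f):
            × closes — contains both f and ~f.
          branch 2.2.2 (add ~f, ~~f):
            × closes — contains both f and ~f.
5 branches closed, 3 open.
An open branch gives a countermodel: a=F, b=T, c=T, d=F, e=T (unmentioned atoms arbitrary); under it the original formula is false.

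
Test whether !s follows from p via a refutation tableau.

Initial set: {T p; F !s}.
○ open, literals {p=true, s=true}.
0 branches closed, 1 open.
An open branch gives a countermodel: p=true, s=true (unmentioned atoms arbitrary); the premises hold there but the conclusion fails.

No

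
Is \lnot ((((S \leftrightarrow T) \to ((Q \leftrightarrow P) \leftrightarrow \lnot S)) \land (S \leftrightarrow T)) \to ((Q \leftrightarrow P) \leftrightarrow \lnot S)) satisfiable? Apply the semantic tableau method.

Unsatisfiable

Initial set: {\lnot ((((S \leftrightarrow T) \to ((Q \leftrightarrow P) \leftrightarrow \lnot S)) \land (S \leftrightarrow T)) \to ((Q \leftrightarrow P) \leftrightarrow \lnot S))}.
\lnot ((((S \leftrightarrow T) \to ((Q \leftrightarrow P) \leftrightarrow \lnot S)) \land (S \leftrightarrow T)) \to ((Q \leftrightarrow P) \leftrightarrow \lnot S)): α-rule — add (((S \leftrightarrow T) \to ((Q \leftrightarrow P) \leftrightarrow \lnot S)) \land (S \leftrightarrow T)), \lnot ((Q \leftrightarrow P) \leftrightarrow \lnot S).
(((S \leftrightarrow T) \to ((Q \leftrightarrow P) \leftrightarrow \lnot S)) \land (S \leftrightarrow T)): α-rule — add ((S \leftrightarrow T) \to ((Q \leftrightarrow P) \leftrightarrow \lnot S)), (S \leftrightarrow T).
\lnot ((Q \leftrightarrow P) \leftrightarrow \lnot S): β-rule — branch into (Q \leftrightarrow P), \lnot \lnot S  //  \lnot (Q \leftrightarrow P), \lnot S.
  branch 1 (add (Q \leftrightarrow P), \lnot \lnot S):
    ((S \leftrightarrow T) \to ((Q \leftrightarrow P) \leftrightarrow \lnot S)): β-rule — branch into \lnot (S \leftrightarrow T)  //  ((Q \leftrightarrow P) \leftrightarrow \lnot S).
      branch 1.1 (add \lnot (S \leftrightarrow T)):
        (S \leftrightarrow T): β-rule — branch into S, T  //  \lnot S, \lnot T.
          branch 1.1.1 (add S, T):
            (Q \leftrightarrow P): β-rule — branch into Q, P  //  \lnot Q, \lnot P.
              branch 1.1.1.1 (add Q, P):
                \lnot (S \leftrightarrow T): β-rule — branch into S, \lnot T  //  \lnot S, T.
                  branch 1.1.1.1.1 (add S, \lnot T):
                    × closes — contains both T and \lnot T.
                  branch 1.1.1.1.2 (add \lnot S, T):
                    × closes — contains both S and \lnot S.
              branch 1.1.1.2 (add \lnot Q, \lnot P):
                \lnot (S \leftrightarrow T): β-rule — branch into S, \lnot T  //  \lnot S, T.
                  branch 1.1.1.2.1 (add S, \lnot T):
                    × closes — contains both T and \lnot T.
                  branch 1.1.1.2.2 (add \lnot S, T):
                    × closes — contains both S and \lnot S.
          branch 1.1.2 (add \lnot S, \lnot T):
            × closes — contains both S and \lnot S.
      branch 1.2 (add ((Q \leftrightarrow P) \leftrightarrow \lnot S)):
        (S \leftrightarrow T): β-rule — branch into S, T  //  \lnot S, \lnot T.
          branch 1.2.1 (add S, T):
            (Q \leftrightarrow P): β-rule — branch into Q, P  //  \lnot Q, \lnot P.
              branch 1.2.1.1 (add Q, P):
                ((Q \leftrightarrow P) \leftrightarrow \lnot S): β-rule — branch into (Q \leftrightarrow P), \lnot S  //  \lnot (Q \leftrightarrow P), \lnot \lnot S.
                  branch 1.2.1.1.1 (add (Q \leftrightarrow P), \lnot S):
                    × closes — contains both S and \lnot S.
                  branch 1.2.1.1.2 (add \lnot (Q \leftrightarrow P), \lnot \lnot S):
                    \lnot (Q \leftrightarrow P): β-rule — branch into Q, \lnot P  //  \lnot Q, P.
                      branch 1.2.1.1.2.1 (add Q, \lnot P):
                        × closes — contains both P and \lnot P.
                      branch 1.2.1.1.2.2 (add \lnot Q, P):
                        × closes — contains both Q and \lnot Q.
              branch 1.2.1.2 (add \lnot Q, \lnot P):
                ((Q \leftrightarrow P) \leftrightarrow \lnot S): β-rule — branch into (Q \leftrightarrow P), \lnot S  //  \lnot (Q \leftrightarrow P), \lnot \lnot S.
                  branch 1.2.1.2.1 (add (Q \leftrightarrow P), \lnot S):
                    × closes — contains both S and \lnot S.
                  branch 1.2.1.2.2 (add \lnot (Q \leftrightarrow P), \lnot \lnot S):
                    \lnot (Q \leftrightarrow P): β-rule — branch into Q, \lnot P  //  \lnot Q, P.
                      branch 1.2.1.2.2.1 (add Q, \lnot P):
                        × closes — contains both Q and \lnot Q.
                      branch 1.2.1.2.2.2 (add \lnot Q, P):
                        × closes — contains both P and \lnot P.
          branch 1.2.2 (add \lnot S, \lnot T):
            × closes — contains both S and \lnot S.
  branch 2 (add \lnot (Q \leftrightarrow P), \lnot S):
    ((S \leftrightarrow T) \to ((Q \leftrightarrow P) \leftrightarrow \lnot S)): β-rule — branch into \lnot (S \leftrightarrow T)  //  ((Q \leftrightarrow P) \leftrightarrow \lnot S).
      branch 2.1 (add \lnot (S \leftrightarrow T)):
        (S \leftrightarrow T): β-rule — branch into S, T  //  \lnot S, \lnot T.
          branch 2.1.1 (add S, T):
            × closes — contains both S and \lnot S.
          branch 2.1.2 (add \lnot S, \lnot T):
            \lnot (Q \leftrightarrow P): β-rule — branch into Q, \lnot P  //  \lnot Q, P.
              branch 2.1.2.1 (add Q, \lnot P):
                \lnot (S \leftrightarrow T): β-rule — branch into S, \lnot T  //  \lnot S, T.
                  branch 2.1.2.1.1 (add S, \lnot T):
                    × closes — contains both S and \lnot S.
                  branch 2.1.2.1.2 (add \lnot S, T):
                    × closes — contains both T and \lnot T.
              branch 2.1.2.2 (add \lnot Q, P):
                \lnot (S \leftrightarrow T): β-rule — branch into S, \lnot T  //  \lnot S, T.
                  branch 2.1.2.2.1 (add S, \lnot T):
                    × closes — contains both S and \lnot S.
                  branch 2.1.2.2.2 (add \lnot S, T):
                    × closes — contains both T and \lnot T.
      branch 2.2 (add ((Q \leftrightarrow P) \leftrightarrow \lnot S)):
        (S \leftrightarrow T): β-rule — branch into S, T  //  \lnot S, \lnot T.
          branch 2.2.1 (add S, T):
            × closes — contains both S and \lnot S.
          branch 2.2.2 (add \lnot S, \lnot T):
            \lnot (Q \leftrightarrow P): β-rule — branch into Q, \lnot P  //  \lnot Q, P.
              branch 2.2.2.1 (add Q, \lnot P):
                ((Q \leftrightarrow P) \leftrightarrow \lnot S): β-rule — branch into (Q \leftrightarrow P), \lnot S  //  \lnot (Q \leftrightarrow P), \lnot \lnot S.
                  branch 2.2.2.1.1 (add (Q \leftrightarrow P), \lnot S):
                    (Q \leftrightarrow P): β-rule — branch into Q, P  //  \lnot Q, \lnot P.
                      branch 2.2.2.1.1.1 (add Q, P):
                        × closes — contains both P and \lnot P.
                      branch 2.2.2.1.1.2 (add \lnot Q, \lnot P):
                        × closes — contains both Q and \lnot Q.
                  branch 2.2.2.1.2 (add \lnot (Q \leftrightarrow P), \lnot \lnot S):
                    × closes — contains both S and \lnot S.
              branch 2.2.2.2 (add \lnot Q, P):
                ((Q \leftrightarrow P) \leftrightarrow \lnot S): β-rule — branch into (Q \leftrightarrow P), \lnot S  //  \lnot (Q \leftrightarrow P), \lnot \lnot S.
                  branch 2.2.2.2.1 (add (Q \leftrightarrow P), \lnot S):
                    (Q \leftrightarrow P): β-rule — branch into Q, P  //  \lnot Q, \lnot P.
                      branch 2.2.2.2.1.1 (add Q, P):
                        × closes — contains both Q and \lnot Q.
                      branch 2.2.2.2.1.2 (add \lnot Q, \lnot P):
                        × closes — contains both P and \lnot P.
                  branch 2.2.2.2.2 (add \lnot (Q \leftrightarrow P), \lnot \lnot S):
                    × closes — contains both S and \lnot S.
All 24 branches close.
Every branch closed; the formula is unsatisfiable.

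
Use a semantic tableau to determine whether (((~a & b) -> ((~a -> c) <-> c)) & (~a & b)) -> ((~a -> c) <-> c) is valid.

Valid

Assume the negation and expand:
Initial set: {~((((~a & b) -> ((~a -> c) <-> c)) & (~a & b)) -> ((~a -> c) <-> c))}.
~((((~a & b) -> ((~a -> c) <-> c)) & (~a & b)) -> ((~a -> c) <-> c)): α-rule — add (((~a & b) -> ((~a -> c) <-> c)) & (~a & b)), ~((~a -> c) <-> c).
(((~a & b) -> ((~a -> c) <-> c)) & (~a & b)): α-rule — add ((~a & b) -> ((~a -> c) <-> c)), (~a & b).
(~a & b): α-rule — add ~a, b.
~((~a -> c) <-> c): β-rule — branch into (~a -> c), ~c  //  ~(~a -> c), c.
  branch 1 (add (~a -> c), ~c):
    ((~a & b) -> ((~a -> c) <-> c)): β-rule — branch into ~(~a & b)  //  ((~a -> c) <-> c).
      branch 1.1 (add ~(~a & b)):
        (~a -> c): β-rule — branch into ~~a  //  c.
          branch 1.1.1 (add ~~a):
            × closes — contains both a and ~a.
          branch 1.1.2 (add c):
            × closes — contains both c and ~c.
      branch 1.2 (add ((~a -> c) <-> c)):
        (~a -> c): β-rule — branch into ~~a  //  c.
          branch 1.2.1 (add ~~a):
            × closes — contains both a and ~a.
          branch 1.2.2 (add c):
            × closes — contains both c and ~c.
  branch 2 (add ~(~a -> c), c):
    ~(~a -> c): α-rule — add ~a, ~c.
    × closes — contains both c and ~c.
All 5 branches close.
Every branch closed, so the negation is unsatisfiable and the formula is valid.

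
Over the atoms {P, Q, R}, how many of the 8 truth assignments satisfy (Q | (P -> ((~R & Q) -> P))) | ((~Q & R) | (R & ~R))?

Initial set: {((Q | (P -> ((~R & Q) -> P))) | ((~Q & R) | (R & ~R)))}.
((Q | (P -> ((~R & Q) -> P))) | ((~Q & R) | (R & ~R))): β-rule — branch into (Q | (P -> ((~R & Q) -> P)))  //  ((~Q & R) | (R & ~R)).
  branch 1 (add (Q | (P -> ((~R & Q) -> P)))):
    (Q | (P -> ((~R & Q) -> P))): β-rule — branch into Q  //  (P -> ((~R & Q) -> P)).
      branch 1.1 (add Q):
        ○ open, literals {Q=T}.
      branch 1.2 (add (P -> ((~R & Q) -> P))):
        (P -> ((~R & Q) -> P)): β-rule — branch into ~P  //  ((~R & Q) -> P).
          branch 1.2.1 (add ~P):
            ○ open, literals {P=F}.
          branch 1.2.2 (add ((~R & Q) -> P)):
            ((~R & Q) -> P): β-rule — branch into ~(~R & Q)  //  P.
              branch 1.2.2.1 (add ~(~R & Q)):
                ~(~R & Q): β-rule — branch into ~~R  //  ~Q.
                  branch 1.2.2.1.1 (add ~~R):
                    ○ open, literals {R=T}.
                  branch 1.2.2.1.2 (add ~Q):
                    ○ open, literals {Q=F}.
              branch 1.2.2.2 (add P):
                ○ open, literals {P=T}.
  branch 2 (add ((~Q & R) | (R & ~R))):
    ((~Q & R) | (R & ~R)): β-rule — branch into (~Q & R)  //  (R & ~R).
      branch 2.1 (add (~Q & R)):
        (~Q & R): α-rule — add ~Q, R.
        ○ open, literals {Q=F, R=T}.
      branch 2.2 (add (R & ~R)):
        (R & ~R): α-rule — add R, ~R.
        × closes — contains both R and ~R.
1 branch closed, 6 open.
Each open branch fixes some atoms; the unmentioned ones are free. Counting distinct full assignments: branch {Q=T} (P, R) contributes 4 new; branch {P=F} (Q, R) contributes 2 new; branch {R=T} (P, Q) contributes 1 new; branch {Q=F} (P, R) contributes 1 new; branch {P=T} (Q, R) contributes 0 new; branch {Q=F, R=T} (P) contributes 0 new. Total: 8.

8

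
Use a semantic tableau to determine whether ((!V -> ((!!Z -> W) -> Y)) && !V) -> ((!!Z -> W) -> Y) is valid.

Valid

Assume the negation and expand:
Initial set: {!(((!V -> ((!!Z -> W) -> Y)) && !V) -> ((!!Z -> W) -> Y))}.
!(((!V -> ((!!Z -> W) -> Y)) && !V) -> ((!!Z -> W) -> Y)): α-rule — add ((!V -> ((!!Z -> W) -> Y)) && !V), !((!!Z -> W) -> Y).
((!V -> ((!!Z -> W) -> Y)) && !V): α-rule — add (!V -> ((!!Z -> W) -> Y)), !V.
!((!!Z -> W) -> Y): α-rule — add (!!Z -> W), !Y.
(!V -> ((!!Z -> W) -> Y)): β-rule — branch into !!V  //  ((!!Z -> W) -> Y).
  branch 1 (add !!V):
    × closes — contains both V and !V.
  branch 2 (add ((!!Z -> W) -> Y)):
    (!!Z -> W): β-rule — branch into !!!Z  //  W.
      branch 2.1 (add !!!Z):
        !!!Z: drop double negation, giving !Z.
        ((!!Z -> W) -> Y): β-rule — branch into !(!!Z -> W)  //  Y.
          branch 2.1.1 (add !(!!Z -> W)):
            !(!!Z -> W): α-rule — add !!Z, !W.
            !!Z: drop double negation, giving Z.
            × closes — contains both Z and !Z.
          branch 2.1.2 (add Y):
            × closes — contains both Y and !Y.
      branch 2.2 (add W):
        ((!!Z -> W) -> Y): β-rule — branch into !(!!Z -> W)  //  Y.
          branch 2.2.1 (add !(!!Z -> W)):
            !(!!Z -> W): α-rule — add !!Z, !W.
            × closes — contains both W and !W.
          branch 2.2.2 (add Y):
            × closes — contains both Y and !Y.
All 5 branches close.
Every branch closed, so the negation is unsatisfiable and the formula is valid.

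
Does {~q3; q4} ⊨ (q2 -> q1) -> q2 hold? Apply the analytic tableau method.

No

Initial set: {~q3; q4; ~((q2 -> q1) -> q2)}.
~((q2 -> q1) -> q2): α-rule — add (q2 -> q1), ~q2.
(q2 -> q1): β-rule — branch into ~q2  //  q1.
  branch 1 (add ~q2):
    ○ open, literals {q2=F, q3=F, q4=T}.
  branch 2 (add q1):
    ○ open, literals {q1=T, q2=F, q3=F, q4=T}.
0 branches closed, 2 open.
An open branch gives a countermodel: q2=F, q3=F, q4=T (unmentioned atoms arbitrary); the premises hold there but the conclusion fails.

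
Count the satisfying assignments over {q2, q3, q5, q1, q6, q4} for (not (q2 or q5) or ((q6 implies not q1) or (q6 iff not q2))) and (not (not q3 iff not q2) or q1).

Initial set: {((not (q2 or q5) or ((q6 implies not q1) or (q6 iff not q2))) and (not (not q3 iff not q2) or q1))}.
((not (q2 or q5) or ((q6 implies not q1) or (q6 iff not q2))) and (not (not q3 iff not q2) or q1)): α-rule — add (not (q2 or q5) or ((q6 implies not q1) or (q6 iff not q2))), (not (not q3 iff not q2) or q1).
(not (q2 or q5) or ((q6 implies not q1) or (q6 iff not q2))): β-rule — branch into not (q2 or q5)  //  ((q6 implies not q1) or (q6 iff not q2)).
  branch 1 (add not (q2 or q5)):
    not (q2 or q5): α-rule — add not q2, not q5.
    (not (not q3 iff not q2) or q1): β-rule — branch into not (not q3 iff not q2)  //  q1.
      branch 1.1 (add not (not q3 iff not q2)):
        not (not q3 iff not q2): β-rule — branch into not q3, not not q2  //  not not q3, not q2.
          branch 1.1.1 (add not q3, not not q2):
            × closes — contains both q2 and not q2.
          branch 1.1.2 (add not not q3, not q2):
            ○ open, literals {q2=false, q3=true, q5=false}.
      branch 1.2 (add q1):
        ○ open, literals {q1=true, q2=false, q5=false}.
  branch 2 (add ((q6 implies not q1) or (q6 iff not q2))):
    (not (not q3 iff not q2) or q1): β-rule — branch into not (not q3 iff not q2)  //  q1.
      branch 2.1 (add not (not q3 iff not q2)):
        ((q6 implies not q1) or (q6 iff not q2)): β-rule — branch into (q6 implies not q1)  //  (q6 iff not q2).
          branch 2.1.1 (add (q6 implies not q1)):
            not (not q3 iff not q2): β-rule — branch into not q3, not not q2  //  not not q3, not q2.
              branch 2.1.1.1 (add not q3, not not q2):
                (q6 implies not q1): β-rule — branch into not q6  //  not q1.
                  branch 2.1.1.1.1 (add not q6):
                    ○ open, literals {q2=true, q3=false, q6=false}.
                  branch 2.1.1.1.2 (add not q1):
                    ○ open, literals {q1=false, q2=true, q3=false}.
              branch 2.1.1.2 (add not not q3, not q2):
                (q6 implies not q1): β-rule — branch into not q6  //  not q1.
                  branch 2.1.1.2.1 (add not q6):
                    ○ open, literals {q2=false, q3=true, q6=false}.
                  branch 2.1.1.2.2 (add not q1):
                    ○ open, literals {q1=false, q2=false, q3=true}.
          branch 2.1.2 (add (q6 iff not q2)):
            not (not q3 iff not q2): β-rule — branch into not q3, not not q2  //  not not q3, not q2.
              branch 2.1.2.1 (add not q3, not not q2):
                (q6 iff not q2): β-rule — branch into q6, not q2  //  not q6, not not q2.
                  branch 2.1.2.1.1 (add q6, not q2):
                    × closes — contains both q2 and not q2.
                  branch 2.1.2.1.2 (add not q6, not not q2):
                    ○ open, literals {q2=true, q3=false, q6=false}.
              branch 2.1.2.2 (add not not q3, not q2):
                (q6 iff not q2): β-rule — branch into q6, not q2  //  not q6, not not q2.
                  branch 2.1.2.2.1 (add q6, not q2):
                    ○ open, literals {q2=false, q3=true, q6=true}.
                  branch 2.1.2.2.2 (add not q6, not not q2):
                    × closes — contains both q2 and not q2.
      branch 2.2 (add q1):
        ((q6 implies not q1) or (q6 iff not q2)): β-rule — branch into (q6 implies not q1)  //  (q6 iff not q2).
          branch 2.2.1 (add (q6 implies not q1)):
            (q6 implies not q1): β-rule — branch into not q6  //  not q1.
              branch 2.2.1.1 (add not q6):
                ○ open, literals {q1=true, q6=false}.
              branch 2.2.1.2 (add not q1):
                × closes — contains both q1 and not q1.
          branch 2.2.2 (add (q6 iff not q2)):
            (q6 iff not q2): β-rule — branch into q6, not q2  //  not q6, not not q2.
              branch 2.2.2.1 (add q6, not q2):
                ○ open, literals {q1=true, q2=false, q6=true}.
              branch 2.2.2.2 (add not q6, not not q2):
                ○ open, literals {q1=true, q2=true, q6=false}.
4 branches closed, 11 open.
Each open branch fixes some atoms; the unmentioned ones are free. Counting distinct full assignments: branch {q2=false, q3=true, q5=false} (q1, q6, q4) contributes 8 new; branch {q1=true, q2=false, q5=false} (q3, q6, q4) contributes 4 new; branch {q2=true, q3=false, q6=false} (q5, q1, q4) contributes 8 new; branch {q1=false, q2=true, q3=false} (q5, q6, q4) contributes 4 new; branch {q2=false, q3=true, q6=false} (q5, q1, q4) contributes 4 new; branch {q1=false, q2=false, q3=true} (q5, q6, q4) contributes 2 new; branch {q2=true, q3=false, q6=false} (q5, q1, q4) contributes 0 new; branch {q2=false, q3=true, q6=true} (q5, q1, q4) contributes 2 new; branch {q1=true, q6=false} (q2, q3, q5, q4) contributes 6 new; branch {q1=true, q2=false, q6=true} (q3, q5, q4) contributes 2 new; branch {q1=true, q2=true, q6=false} (q3, q5, q4) contributes 0 new. Total: 40.

40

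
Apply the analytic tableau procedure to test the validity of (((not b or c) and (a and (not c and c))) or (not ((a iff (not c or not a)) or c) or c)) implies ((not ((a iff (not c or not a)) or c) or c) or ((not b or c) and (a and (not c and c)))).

Assume the negation and expand:
Initial set: {not ((((not b or c) and (a and (not c and c))) or (not ((a iff (not c or not a)) or c) or c)) implies ((not ((a iff (not c or not a)) or c) or c) or ((not b or c) and (a and (not c and c)))))}.
not ((((not b or c) and (a and (not c and c))) or (not ((a iff (not c or not a)) or c) or c)) implies ((not ((a iff (not c or not a)) or c) or c) or ((not b or c) and (a and (not c and c))))): α-rule — add (((not b or c) and (a and (not c and c))) or (not ((a iff (not c or not a)) or c) or c)), not ((not ((a iff (not c or not a)) or c) or c) or ((not b or c) and (a and (not c and c)))).
not ((not ((a iff (not c or not a)) or c) or c) or ((not b or c) and (a and (not c and c)))): α-rule — add not (not ((a iff (not c or not a)) or c) or c), not ((not b or c) and (a and (not c and c))).
not (not ((a iff (not c or not a)) or c) or c): α-rule — add not not ((a iff (not c or not a)) or c), not c.
(((not b or c) and (a and (not c and c))) or (not ((a iff (not c or not a)) or c) or c)): β-rule — branch into ((not b or c) and (a and (not c and c)))  //  (not ((a iff (not c or not a)) or c) or c).
  branch 1 (add ((not b or c) and (a and (not c and c)))):
    ((not b or c) and (a and (not c and c))): α-rule — add (not b or c), (a and (not c and c)).
    (a and (not c and c)): α-rule — add a, (not c and c).
    (not c and c): α-rule — add not c, c.
    × closes — contains both c and not c.
  branch 2 (add (not ((a iff (not c or not a)) or c) or c)):
    not ((not b or c) and (a and (not c and c))): β-rule — branch into not (not b or c)  //  not (a and (not c and c)).
      branch 2.1 (add not (not b or c)):
        not (not b or c): α-rule — add not not b, not c.
        not not ((a iff (not c or not a)) or c): β-rule — branch into (a iff (not c or not a))  //  c.
          branch 2.1.1 (add (a iff (not c or not a))):
            (not ((a iff (not c or not a)) or c) or c): β-rule — branch into not ((a iff (not c or not a)) or c)  //  c.
              branch 2.1.1.1 (add not ((a iff (not c or not a)) or c)):
                not ((a iff (not c or not a)) or c): α-rule — add not (a iff (not c or not a)), not c.
                (a iff (not c or not a)): β-rule — branch into a, (not c or not a)  //  not a, not (not c or not a).
                  branch 2.1.1.1.1 (add a, (not c or not a)):
                    not (a iff (not c or not a)): β-rule — branch into a, not (not c or not a)  //  not a, (not c or not a).
                      branch 2.1.1.1.1.1 (add a, not (not c or not a)):
                        not (not c or not a): α-rule — add not not c, not not a.
                        × closes — contains both c and not c.
                      branch 2.1.1.1.1.2 (add not a, (not c or not a)):
                        × closes — contains both a and not a.
                  branch 2.1.1.1.2 (add not a, not (not c or not a)):
                    not (not c or not a): α-rule — add not not c, not not a.
                    × closes — contains both c and not c.
              branch 2.1.1.2 (add c):
                × closes — contains both c and not c.
          branch 2.1.2 (add c):
            × closes — contains both c and not c.
      branch 2.2 (add not (a and (not c and c))):
        not not ((a iff (not c or not a)) or c): β-rule — branch into (a iff (not c or not a))  //  c.
          branch 2.2.1 (add (a iff (not c or not a))):
            (not ((a iff (not c or not a)) or c) or c): β-rule — branch into not ((a iff (not c or not a)) or c)  //  c.
              branch 2.2.1.1 (add not ((a iff (not c or not a)) or c)):
                not ((a iff (not c or not a)) or c): α-rule — add not (a iff (not c or not a)), not c.
                not (a and (not c and c)): β-rule — branch into not a  //  not (not c and c).
                  branch 2.2.1.1.1 (add not a):
                    (a iff (not c or not a)): β-rule — branch into a, (not c or not a)  //  not a, not (not c or not a).
                      branch 2.2.1.1.1.1 (add a, (not c or not a)):
                        × closes — contains both a and not a.
                      branch 2.2.1.1.1.2 (add not a, not (not c or not a)):
                        not (not c or not a): α-rule — add not not c, not not a.
                        × closes — contains both c and not c.
                  branch 2.2.1.1.2 (add not (not c and c)):
                    (a iff (not c or not a)): β-rule — branch into a, (not c or not a)  //  not a, not (not c or not a).
                      branch 2.2.1.1.2.1 (add a, (not c or not a)):
                        not (a iff (not c or not a)): β-rule — branch into a, not (not c or not a)  //  not a, (not c or not a).
                          branch 2.2.1.1.2.1.1 (add a, not (not c or not a)):
                            not (not c or not a): α-rule — add not not c, not not a.
                            × closes — contains both c and not c.
                          branch 2.2.1.1.2.1.2 (add not a, (not c or not a)):
                            × closes — contains both a and not a.
                      branch 2.2.1.1.2.2 (add not a, not (not c or not a)):
                        not (not c or not a): α-rule — add not not c, not not a.
                        × closes — contains both c and not c.
              branch 2.2.1.2 (add c):
                × closes — contains both c and not c.
          branch 2.2.2 (add c):
            × closes — contains both c and not c.
All 13 branches close.
Every branch closed, so the negation is unsatisfiable and the formula is valid.

Valid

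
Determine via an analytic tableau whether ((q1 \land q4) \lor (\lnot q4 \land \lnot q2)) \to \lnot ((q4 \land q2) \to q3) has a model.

Satisfiable

Initial set: {(((q1 \land q4) \lor (\lnot q4 \land \lnot q2)) \to \lnot ((q4 \land q2) \to q3))}.
(((q1 \land q4) \lor (\lnot q4 \land \lnot q2)) \to \lnot ((q4 \land q2) \to q3)): β-rule — branch into \lnot ((q1 \land q4) \lor (\lnot q4 \land \lnot q2))  //  \lnot ((q4 \land q2) \to q3).
  branch 1 (add \lnot ((q1 \land q4) \lor (\lnot q4 \land \lnot q2))):
    \lnot ((q1 \land q4) \lor (\lnot q4 \land \lnot q2)): α-rule — add \lnot (q1 \land q4), \lnot (\lnot q4 \land \lnot q2).
    \lnot (q1 \land q4): β-rule — branch into \lnot q1  //  \lnot q4.
      branch 1.1 (add \lnot q1):
        \lnot (\lnot q4 \land \lnot q2): β-rule — branch into \lnot \lnot q4  //  \lnot \lnot q2.
          branch 1.1.1 (add \lnot \lnot q4):
            ○ open, literals {q1=0, q4=1}.
          branch 1.1.2 (add \lnot \lnot q2):
            ○ open, literals {q1=0, q2=1}.
      branch 1.2 (add \lnot q4):
        \lnot (\lnot q4 \land \lnot q2): β-rule — branch into \lnot \lnot q4  //  \lnot \lnot q2.
          branch 1.2.1 (add \lnot \lnot q4):
            × closes — contains both q4 and \lnot q4.
          branch 1.2.2 (add \lnot \lnot q2):
            ○ open, literals {q2=1, q4=0}.
  branch 2 (add \lnot ((q4 \land q2) \to q3)):
    \lnot ((q4 \land q2) \to q3): α-rule — add (q4 \land q2), \lnot q3.
    (q4 \land q2): α-rule — add q4, q2.
    ○ open, literals {q2=1, q3=0, q4=1}.
1 branch closed, 4 open.
An open branch gives a satisfying assignment: q1=0, q4=1.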